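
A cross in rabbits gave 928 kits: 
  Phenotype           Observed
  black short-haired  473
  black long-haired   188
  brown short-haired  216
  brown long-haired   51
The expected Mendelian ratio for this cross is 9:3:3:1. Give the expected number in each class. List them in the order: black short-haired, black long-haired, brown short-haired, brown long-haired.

The 9:3:3:1 ratio has 16 parts, so with N = 928 the expected counts are:
  black short-haired: 928 × 9/16 = 522
  black long-haired: 928 × 3/16 = 174
  brown short-haired: 928 × 3/16 = 174
  brown long-haired: 928 × 1/16 = 58

522, 174, 174, 58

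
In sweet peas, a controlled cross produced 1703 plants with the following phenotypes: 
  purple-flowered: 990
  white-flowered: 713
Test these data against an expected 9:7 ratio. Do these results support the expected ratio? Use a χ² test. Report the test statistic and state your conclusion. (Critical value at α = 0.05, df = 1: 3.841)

2.453; consistent

Total ratio parts = 16. Expected numbers out of 1703:
  purple-flowered: 1703 × 9/16 = 957.9375
  white-flowered: 1703 × 7/16 = 745.0625
χ² = Σ (O − E)² / E
  purple-flowered: (990 − 957.9375)² / 957.9375 = 1.0731
  white-flowered: (713 − 745.0625)² / 745.0625 = 1.3798
χ² = 1.0731 + 1.3798 = 2.4529 ≈ 2.453
Degrees of freedom = 2 − 1 = 1; critical value at α = 0.05 is 3.841.
Since 2.453 < 3.841, we fail to reject the null hypothesis — the data are consistent with the 9:7 ratio.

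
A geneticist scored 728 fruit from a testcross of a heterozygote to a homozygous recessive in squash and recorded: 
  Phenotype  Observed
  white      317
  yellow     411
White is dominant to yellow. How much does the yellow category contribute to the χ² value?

6.069

A testcross of a heterozygote (Aa × aa) gives a 1:1 phenotypic ratio.
Total ratio parts = 2. Expected numbers out of 728:
  white: 728 × 1/2 = 364
  yellow: 728 × 1/2 = 364
Contribution of yellow: (411 − 364)² / 364 = 6.0687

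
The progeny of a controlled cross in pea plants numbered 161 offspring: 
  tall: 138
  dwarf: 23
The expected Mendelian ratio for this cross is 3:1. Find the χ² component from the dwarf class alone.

7.393

The 3:1 ratio has 4 parts, so with N = 161 the expected counts are:
  tall: 161 × 3/4 = 120.75
  dwarf: 161 × 1/4 = 40.25
Contribution of dwarf: (23 − 40.25)² / 40.25 = 7.3929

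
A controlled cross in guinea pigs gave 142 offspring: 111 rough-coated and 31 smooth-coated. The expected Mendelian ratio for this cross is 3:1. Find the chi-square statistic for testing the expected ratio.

Total ratio parts = 4. Expected numbers out of 142:
  rough-coated: 142 × 3/4 = 106.5
  smooth-coated: 142 × 1/4 = 35.5
χ² = Σ (O − E)² / E
  rough-coated: (111 − 106.5)² / 106.5 = 0.1901
  smooth-coated: (31 − 35.5)² / 35.5 = 0.5704
χ² = 0.1901 + 0.5704 = 0.7605 ≈ 0.761

0.761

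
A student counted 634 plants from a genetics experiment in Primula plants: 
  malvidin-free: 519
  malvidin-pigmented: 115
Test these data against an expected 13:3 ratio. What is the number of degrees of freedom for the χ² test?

A goodness-of-fit test with 2 phenotype classes has df = 2 − 1 = 1.

1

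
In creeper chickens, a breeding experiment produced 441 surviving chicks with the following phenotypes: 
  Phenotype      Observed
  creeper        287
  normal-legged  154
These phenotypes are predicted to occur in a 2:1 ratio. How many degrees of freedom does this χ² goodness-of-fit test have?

A goodness-of-fit test with 2 phenotype classes has df = 2 − 1 = 1.

1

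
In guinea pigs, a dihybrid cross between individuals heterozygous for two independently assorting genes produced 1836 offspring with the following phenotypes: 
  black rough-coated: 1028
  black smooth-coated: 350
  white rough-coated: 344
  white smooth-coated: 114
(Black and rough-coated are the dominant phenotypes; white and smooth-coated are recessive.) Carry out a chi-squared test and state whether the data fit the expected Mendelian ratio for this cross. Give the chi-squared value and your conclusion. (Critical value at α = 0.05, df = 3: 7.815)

A dihybrid F₂ with independent assortment and complete dominance at both loci gives a 9:3:3:1 phenotypic ratio.
The 9:3:3:1 ratio has 16 parts, so with N = 1836 the expected counts are:
  black rough-coated: 1836 × 9/16 = 1032.75
  black smooth-coated: 1836 × 3/16 = 344.25
  white rough-coated: 1836 × 3/16 = 344.25
  white smooth-coated: 1836 × 1/16 = 114.75
χ² = Σ (O − E)² / E
  black rough-coated: (1028 − 1032.75)² / 1032.75 = 0.0218
  black smooth-coated: (350 − 344.25)² / 344.25 = 0.0960
  white rough-coated: (344 − 344.25)² / 344.25 = 0.0002
  white smooth-coated: (114 − 114.75)² / 114.75 = 0.0049
χ² = 0.0218 + 0.0960 + 0.0002 + 0.0049 = 0.1229 ≈ 0.123
Degrees of freedom = 4 − 1 = 3; critical value at α = 0.05 is 7.815.
Since 0.123 < 7.815, we fail to reject the null hypothesis — the data are consistent with the 9:3:3:1 ratio.

0.123; consistent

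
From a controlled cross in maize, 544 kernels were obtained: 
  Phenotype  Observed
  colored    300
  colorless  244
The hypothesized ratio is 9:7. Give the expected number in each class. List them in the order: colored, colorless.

306, 238

Total ratio parts = 16. Expected numbers out of 544:
  colored: 544 × 9/16 = 306
  colorless: 544 × 7/16 = 238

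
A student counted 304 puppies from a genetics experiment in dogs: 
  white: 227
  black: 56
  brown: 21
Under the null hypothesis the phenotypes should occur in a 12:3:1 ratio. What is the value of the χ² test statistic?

Expected counts for N = 304 under a 12:3:1 ratio (total parts = 16):
  white: 304 × 12/16 = 228
  black: 304 × 3/16 = 57
  brown: 304 × 1/16 = 19
χ² = Σ (O − E)² / E
  white: (227 − 228)² / 228 = 0.0044
  black: (56 − 57)² / 57 = 0.0175
  brown: (21 − 19)² / 19 = 0.2105
χ² = 0.0044 + 0.0175 + 0.2105 = 0.2324 ≈ 0.232

0.232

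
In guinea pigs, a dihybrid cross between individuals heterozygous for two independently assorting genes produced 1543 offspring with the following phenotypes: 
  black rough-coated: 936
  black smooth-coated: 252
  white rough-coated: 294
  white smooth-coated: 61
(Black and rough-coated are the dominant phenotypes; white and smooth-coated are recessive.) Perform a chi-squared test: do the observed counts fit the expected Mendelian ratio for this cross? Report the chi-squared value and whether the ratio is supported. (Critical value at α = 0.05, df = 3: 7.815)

23.248; not consistent

A dihybrid F₂ with independent assortment and complete dominance at both loci gives a 9:3:3:1 phenotypic ratio.
Expected counts for N = 1543 under a 9:3:3:1 ratio (total parts = 16):
  black rough-coated: 1543 × 9/16 = 867.9375
  black smooth-coated: 1543 × 3/16 = 289.3125
  white rough-coated: 1543 × 3/16 = 289.3125
  white smooth-coated: 1543 × 1/16 = 96.4375
χ² = Σ (O − E)² / E
  black rough-coated: (936 − 867.9375)² / 867.9375 = 5.3374
  black smooth-coated: (252 − 289.3125)² / 289.3125 = 4.8122
  white rough-coated: (294 − 289.3125)² / 289.3125 = 0.0759
  white smooth-coated: (61 − 96.4375)² / 96.4375 = 13.0221
χ² = 5.3374 + 4.8122 + 0.0759 + 13.0221 = 23.2476 ≈ 23.248
Degrees of freedom = 4 − 1 = 3; critical value at α = 0.05 is 7.815.
Since 23.248 > 7.815, we reject the null hypothesis — the data do not fit the 9:3:3:1 ratio.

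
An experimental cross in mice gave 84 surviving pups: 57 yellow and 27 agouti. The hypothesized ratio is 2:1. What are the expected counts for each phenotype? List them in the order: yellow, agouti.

Expected counts for N = 84 under a 2:1 ratio (total parts = 3):
  yellow: 84 × 2/3 = 56
  agouti: 84 × 1/3 = 28

56, 28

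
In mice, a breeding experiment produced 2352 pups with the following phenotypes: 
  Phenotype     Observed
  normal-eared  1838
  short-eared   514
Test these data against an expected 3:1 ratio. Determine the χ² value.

12.417

The 3:1 ratio has 4 parts, so with N = 2352 the expected counts are:
  normal-eared: 2352 × 3/4 = 1764
  short-eared: 2352 × 1/4 = 588
χ² = Σ (O − E)² / E
  normal-eared: (1838 − 1764)² / 1764 = 3.1043
  short-eared: (514 − 588)² / 588 = 9.3129
χ² = 3.1043 + 9.3129 = 12.4172 ≈ 12.417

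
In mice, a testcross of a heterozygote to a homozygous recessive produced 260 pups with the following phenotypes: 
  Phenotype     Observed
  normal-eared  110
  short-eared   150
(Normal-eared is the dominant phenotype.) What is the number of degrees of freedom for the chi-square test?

1

A testcross of a heterozygote (Aa × aa) gives a 1:1 phenotypic ratio.
A goodness-of-fit test with 2 phenotype classes has df = 2 − 1 = 1.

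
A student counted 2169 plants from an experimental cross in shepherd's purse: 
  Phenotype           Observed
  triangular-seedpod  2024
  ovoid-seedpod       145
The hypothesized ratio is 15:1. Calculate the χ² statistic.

Under the 15:1 hypothesis (Σ ratio = 16, N = 2169):
  triangular-seedpod: 2169 × 15/16 = 2033.4375
  ovoid-seedpod: 2169 × 1/16 = 135.5625
χ² = Σ (O − E)² / E
  triangular-seedpod: (2024 − 2033.4375)² / 2033.4375 = 0.0438
  ovoid-seedpod: (145 − 135.5625)² / 135.5625 = 0.6570
χ² = 0.0438 + 0.6570 = 0.7008 ≈ 0.701

0.701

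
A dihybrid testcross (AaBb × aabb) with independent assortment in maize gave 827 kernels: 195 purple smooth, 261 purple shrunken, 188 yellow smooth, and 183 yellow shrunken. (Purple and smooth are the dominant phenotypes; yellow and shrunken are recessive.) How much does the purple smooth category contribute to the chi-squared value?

A dihybrid testcross with independent assortment gives a 1:1:1:1 ratio.
Under the 1:1:1:1 hypothesis (Σ ratio = 4, N = 827):
  purple smooth: 827 × 1/4 = 206.75
  purple shrunken: 827 × 1/4 = 206.75
  yellow smooth: 827 × 1/4 = 206.75
  yellow shrunken: 827 × 1/4 = 206.75
Contribution of purple smooth: (195 − 206.75)² / 206.75 = 0.6678

0.668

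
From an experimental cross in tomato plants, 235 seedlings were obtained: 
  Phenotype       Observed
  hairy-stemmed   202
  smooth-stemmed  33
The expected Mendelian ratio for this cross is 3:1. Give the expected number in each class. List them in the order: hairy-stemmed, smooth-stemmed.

176.25, 58.75

Expected counts for N = 235 under a 3:1 ratio (total parts = 4):
  hairy-stemmed: 235 × 3/4 = 176.25
  smooth-stemmed: 235 × 1/4 = 58.75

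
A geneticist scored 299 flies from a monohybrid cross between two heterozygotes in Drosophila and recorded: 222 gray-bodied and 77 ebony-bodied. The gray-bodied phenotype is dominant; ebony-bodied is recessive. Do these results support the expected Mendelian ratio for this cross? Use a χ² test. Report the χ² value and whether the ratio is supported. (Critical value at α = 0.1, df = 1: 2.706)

For a monohybrid cross between heterozygotes with complete dominance, the expected phenotypic ratio is 3:1.
Total ratio parts = 4. Expected numbers out of 299:
  gray-bodied: 299 × 3/4 = 224.25
  ebony-bodied: 299 × 1/4 = 74.75
χ² = Σ (O − E)² / E
  gray-bodied: (222 − 224.25)² / 224.25 = 0.0226
  ebony-bodied: (77 − 74.75)² / 74.75 = 0.0677
χ² = 0.0226 + 0.0677 = 0.0903 ≈ 0.090
Degrees of freedom = 2 − 1 = 1; critical value at α = 0.1 is 2.706.
Since 0.090 < 2.706, we fail to reject the null hypothesis — the data are consistent with the 3:1 ratio.

0.090; consistent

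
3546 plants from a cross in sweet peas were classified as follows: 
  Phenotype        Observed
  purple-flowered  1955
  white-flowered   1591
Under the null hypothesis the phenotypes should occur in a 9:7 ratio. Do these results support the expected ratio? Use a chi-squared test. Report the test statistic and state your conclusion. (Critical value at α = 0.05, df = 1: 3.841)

Total ratio parts = 16. Expected numbers out of 3546:
  purple-flowered: 3546 × 9/16 = 1994.625
  white-flowered: 3546 × 7/16 = 1551.375
χ² = Σ (O − E)² / E
  purple-flowered: (1955 − 1994.625)² / 1994.625 = 0.7872
  white-flowered: (1591 − 1551.375)² / 1551.375 = 1.0121
χ² = 0.7872 + 1.0121 = 1.7993 ≈ 1.799
Degrees of freedom = 2 − 1 = 1; critical value at α = 0.05 is 3.841.
Since 1.799 < 3.841, we fail to reject the null hypothesis — the data are consistent with the 9:7 ratio.

1.799; consistent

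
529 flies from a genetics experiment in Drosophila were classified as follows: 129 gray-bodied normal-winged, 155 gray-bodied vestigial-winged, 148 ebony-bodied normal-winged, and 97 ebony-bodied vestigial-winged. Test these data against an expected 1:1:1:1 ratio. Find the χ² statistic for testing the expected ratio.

15.265

Total ratio parts = 4. Expected numbers out of 529:
  gray-bodied normal-winged: 529 × 1/4 = 132.25
  gray-bodied vestigial-winged: 529 × 1/4 = 132.25
  ebony-bodied normal-winged: 529 × 1/4 = 132.25
  ebony-bodied vestigial-winged: 529 × 1/4 = 132.25
χ² = Σ (O − E)² / E
  gray-bodied normal-winged: (129 − 132.25)² / 132.25 = 0.0799
  gray-bodied vestigial-winged: (155 − 132.25)² / 132.25 = 3.9135
  ebony-bodied normal-winged: (148 − 132.25)² / 132.25 = 1.8757
  ebony-bodied vestigial-winged: (97 − 132.25)² / 132.25 = 9.3956
χ² = 0.0799 + 3.9135 + 1.8757 + 9.3956 = 15.2647 ≈ 15.265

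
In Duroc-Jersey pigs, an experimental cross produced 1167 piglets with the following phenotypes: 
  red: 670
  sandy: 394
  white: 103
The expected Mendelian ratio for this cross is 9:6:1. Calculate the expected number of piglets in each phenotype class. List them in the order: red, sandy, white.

656.4375, 437.625, 72.9375

Total ratio parts = 16. Expected numbers out of 1167:
  red: 1167 × 9/16 = 656.4375
  sandy: 1167 × 6/16 = 437.625
  white: 1167 × 1/16 = 72.9375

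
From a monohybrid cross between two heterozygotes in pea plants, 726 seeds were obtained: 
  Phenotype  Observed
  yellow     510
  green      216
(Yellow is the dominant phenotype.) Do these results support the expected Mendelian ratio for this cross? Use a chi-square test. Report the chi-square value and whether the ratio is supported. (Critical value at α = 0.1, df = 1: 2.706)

8.744; not consistent

For a monohybrid cross between heterozygotes with complete dominance, the expected phenotypic ratio is 3:1.
Expected counts for N = 726 under a 3:1 ratio (total parts = 4):
  yellow: 726 × 3/4 = 544.5
  green: 726 × 1/4 = 181.5
χ² = Σ (O − E)² / E
  yellow: (510 − 544.5)² / 544.5 = 2.1860
  green: (216 − 181.5)² / 181.5 = 6.5579
χ² = 2.1860 + 6.5579 = 8.7439 ≈ 8.744
Degrees of freedom = 2 − 1 = 1; critical value at α = 0.1 is 2.706.
Since 8.744 > 2.706, we reject the null hypothesis — the data do not fit the 3:1 ratio.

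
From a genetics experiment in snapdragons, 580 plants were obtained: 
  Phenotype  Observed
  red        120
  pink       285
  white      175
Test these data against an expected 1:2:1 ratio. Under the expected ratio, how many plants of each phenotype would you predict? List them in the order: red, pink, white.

Total ratio parts = 4. Expected numbers out of 580:
  red: 580 × 1/4 = 145
  pink: 580 × 2/4 = 290
  white: 580 × 1/4 = 145

145, 290, 145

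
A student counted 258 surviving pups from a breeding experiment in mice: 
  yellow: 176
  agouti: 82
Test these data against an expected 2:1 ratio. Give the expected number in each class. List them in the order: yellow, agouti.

Under the 2:1 hypothesis (Σ ratio = 3, N = 258):
  yellow: 258 × 2/3 = 172
  agouti: 258 × 1/3 = 86

172, 86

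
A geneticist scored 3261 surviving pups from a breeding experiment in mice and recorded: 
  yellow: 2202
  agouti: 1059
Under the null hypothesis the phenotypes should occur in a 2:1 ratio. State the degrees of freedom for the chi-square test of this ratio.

1

A goodness-of-fit test with 2 phenotype classes has df = 2 − 1 = 1.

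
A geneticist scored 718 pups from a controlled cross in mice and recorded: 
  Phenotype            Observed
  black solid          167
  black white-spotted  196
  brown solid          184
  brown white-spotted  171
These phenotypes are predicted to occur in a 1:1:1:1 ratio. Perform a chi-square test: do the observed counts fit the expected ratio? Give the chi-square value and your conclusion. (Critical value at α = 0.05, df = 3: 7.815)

Total ratio parts = 4. Expected numbers out of 718:
  black solid: 718 × 1/4 = 179.5
  black white-spotted: 718 × 1/4 = 179.5
  brown solid: 718 × 1/4 = 179.5
  brown white-spotted: 718 × 1/4 = 179.5
χ² = Σ (O − E)² / E
  black solid: (167 − 179.5)² / 179.5 = 0.8705
  black white-spotted: (196 − 179.5)² / 179.5 = 1.5167
  brown solid: (184 − 179.5)² / 179.5 = 0.1128
  brown white-spotted: (171 − 179.5)² / 179.5 = 0.4025
χ² = 0.8705 + 1.5167 + 0.1128 + 0.4025 = 2.9025 ≈ 2.903
Degrees of freedom = 4 − 1 = 3; critical value at α = 0.05 is 7.815.
Since 2.903 < 7.815, we fail to reject the null hypothesis — the data are consistent with the 1:1:1:1 ratio.

2.903; consistent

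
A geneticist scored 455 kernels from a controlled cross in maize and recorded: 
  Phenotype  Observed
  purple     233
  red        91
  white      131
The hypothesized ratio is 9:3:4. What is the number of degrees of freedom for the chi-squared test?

2

A goodness-of-fit test with 3 phenotype classes has df = 3 − 1 = 2.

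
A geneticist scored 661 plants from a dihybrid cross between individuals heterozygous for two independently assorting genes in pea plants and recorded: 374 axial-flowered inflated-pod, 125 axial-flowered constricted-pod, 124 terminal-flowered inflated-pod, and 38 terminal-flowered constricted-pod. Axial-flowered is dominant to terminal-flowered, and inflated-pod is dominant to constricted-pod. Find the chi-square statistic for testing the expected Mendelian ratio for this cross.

A dihybrid F₂ with independent assortment and complete dominance at both loci gives a 9:3:3:1 phenotypic ratio.
Expected counts for N = 661 under a 9:3:3:1 ratio (total parts = 16):
  axial-flowered inflated-pod: 661 × 9/16 = 371.8125
  axial-flowered constricted-pod: 661 × 3/16 = 123.9375
  terminal-flowered inflated-pod: 661 × 3/16 = 123.9375
  terminal-flowered constricted-pod: 661 × 1/16 = 41.3125
χ² = Σ (O − E)² / E
  axial-flowered inflated-pod: (374 − 371.8125)² / 371.8125 = 0.0129
  axial-flowered constricted-pod: (125 − 123.9375)² / 123.9375 = 0.0091
  terminal-flowered inflated-pod: (124 − 123.9375)² / 123.9375 = 0.0000
  terminal-flowered constricted-pod: (38 − 41.3125)² / 41.3125 = 0.2656
χ² = 0.0129 + 0.0091 + 0.0000 + 0.2656 = 0.2876 ≈ 0.288

0.288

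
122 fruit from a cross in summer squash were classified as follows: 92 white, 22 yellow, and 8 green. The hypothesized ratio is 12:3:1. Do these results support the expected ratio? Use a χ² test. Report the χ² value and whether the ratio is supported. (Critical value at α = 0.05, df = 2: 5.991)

Under the 12:3:1 hypothesis (Σ ratio = 16, N = 122):
  white: 122 × 12/16 = 91.5
  yellow: 122 × 3/16 = 22.875
  green: 122 × 1/16 = 7.625
χ² = Σ (O − E)² / E
  white: (92 − 91.5)² / 91.5 = 0.0027
  yellow: (22 − 22.875)² / 22.875 = 0.0335
  green: (8 − 7.625)² / 7.625 = 0.0184
χ² = 0.0027 + 0.0335 + 0.0184 = 0.0546 ≈ 0.055
Degrees of freedom = 3 − 1 = 2; critical value at α = 0.05 is 5.991.
Since 0.055 < 5.991, we fail to reject the null hypothesis — the data are consistent with the 12:3:1 ratio.

0.055; consistent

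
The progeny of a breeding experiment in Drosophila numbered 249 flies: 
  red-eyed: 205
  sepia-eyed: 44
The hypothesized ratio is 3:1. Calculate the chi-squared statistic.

Expected counts for N = 249 under a 3:1 ratio (total parts = 4):
  red-eyed: 249 × 3/4 = 186.75
  sepia-eyed: 249 × 1/4 = 62.25
χ² = Σ (O − E)² / E
  red-eyed: (205 − 186.75)² / 186.75 = 1.7835
  sepia-eyed: (44 − 62.25)² / 62.25 = 5.3504
χ² = 1.7835 + 5.3504 = 7.1339 ≈ 7.134

7.134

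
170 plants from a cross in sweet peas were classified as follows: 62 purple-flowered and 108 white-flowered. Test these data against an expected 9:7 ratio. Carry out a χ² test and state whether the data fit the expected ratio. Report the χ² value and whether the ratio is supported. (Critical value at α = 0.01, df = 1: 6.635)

Expected counts for N = 170 under a 9:7 ratio (total parts = 16):
  purple-flowered: 170 × 9/16 = 95.625
  white-flowered: 170 × 7/16 = 74.375
χ² = Σ (O − E)² / E
  purple-flowered: (62 − 95.625)² / 95.625 = 11.8237
  white-flowered: (108 − 74.375)² / 74.375 = 15.2019
χ² = 11.8237 + 15.2019 = 27.0256 ≈ 27.026
Degrees of freedom = 2 − 1 = 1; critical value at α = 0.01 is 6.635.
Since 27.026 > 6.635, we reject the null hypothesis — the data do not fit the 9:7 ratio.

27.026; not consistent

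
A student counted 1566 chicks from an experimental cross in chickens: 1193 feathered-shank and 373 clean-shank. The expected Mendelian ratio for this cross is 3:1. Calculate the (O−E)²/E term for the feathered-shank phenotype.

0.291

Total ratio parts = 4. Expected numbers out of 1566:
  feathered-shank: 1566 × 3/4 = 1174.5
  clean-shank: 1566 × 1/4 = 391.5
Contribution of feathered-shank: (1193 − 1174.5)² / 1174.5 = 0.2914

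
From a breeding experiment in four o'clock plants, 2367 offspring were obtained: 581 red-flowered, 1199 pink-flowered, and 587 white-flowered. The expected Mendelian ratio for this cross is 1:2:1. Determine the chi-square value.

0.436

The 1:2:1 ratio has 4 parts, so with N = 2367 the expected counts are:
  red-flowered: 2367 × 1/4 = 591.75
  pink-flowered: 2367 × 2/4 = 1183.5
  white-flowered: 2367 × 1/4 = 591.75
χ² = Σ (O − E)² / E
  red-flowered: (581 − 591.75)² / 591.75 = 0.1953
  pink-flowered: (1199 − 1183.5)² / 1183.5 = 0.2030
  white-flowered: (587 − 591.75)² / 591.75 = 0.0381
χ² = 0.1953 + 0.2030 + 0.0381 = 0.4364 ≈ 0.436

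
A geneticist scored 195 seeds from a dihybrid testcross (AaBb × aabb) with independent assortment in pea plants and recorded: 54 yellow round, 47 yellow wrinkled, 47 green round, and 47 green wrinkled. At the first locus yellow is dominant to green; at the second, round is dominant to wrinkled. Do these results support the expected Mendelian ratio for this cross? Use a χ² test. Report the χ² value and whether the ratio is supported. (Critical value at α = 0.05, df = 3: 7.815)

A dihybrid testcross with independent assortment gives a 1:1:1:1 ratio.
Under the 1:1:1:1 hypothesis (Σ ratio = 4, N = 195):
  yellow round: 195 × 1/4 = 48.75
  yellow wrinkled: 195 × 1/4 = 48.75
  green round: 195 × 1/4 = 48.75
  green wrinkled: 195 × 1/4 = 48.75
χ² = Σ (O − E)² / E
  yellow round: (54 − 48.75)² / 48.75 = 0.5654
  yellow wrinkled: (47 − 48.75)² / 48.75 = 0.0628
  green round: (47 − 48.75)² / 48.75 = 0.0628
  green wrinkled: (47 − 48.75)² / 48.75 = 0.0628
χ² = 0.5654 + 0.0628 + 0.0628 + 0.0628 = 0.7538 ≈ 0.754
Degrees of freedom = 4 − 1 = 3; critical value at α = 0.05 is 7.815.
Since 0.754 < 7.815, we fail to reject the null hypothesis — the data are consistent with the 1:1:1:1 ratio.

0.754; consistent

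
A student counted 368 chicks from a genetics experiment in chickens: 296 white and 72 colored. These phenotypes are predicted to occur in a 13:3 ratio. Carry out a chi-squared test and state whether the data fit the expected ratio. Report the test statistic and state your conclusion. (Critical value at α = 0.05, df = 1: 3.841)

0.161; consistent

The 13:3 ratio has 16 parts, so with N = 368 the expected counts are:
  white: 368 × 13/16 = 299
  colored: 368 × 3/16 = 69
χ² = Σ (O − E)² / E
  white: (296 − 299)² / 299 = 0.0301
  colored: (72 − 69)² / 69 = 0.1304
χ² = 0.0301 + 0.1304 = 0.1605 ≈ 0.161
Degrees of freedom = 2 − 1 = 1; critical value at α = 0.05 is 3.841.
Since 0.161 < 3.841, we fail to reject the null hypothesis — the data are consistent with the 13:3 ratio.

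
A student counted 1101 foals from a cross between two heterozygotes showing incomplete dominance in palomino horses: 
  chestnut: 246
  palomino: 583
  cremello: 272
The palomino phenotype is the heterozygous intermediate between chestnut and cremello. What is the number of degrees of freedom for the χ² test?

2

With incomplete dominance, a heterozygote × heterozygote cross gives a 1:2:1 phenotypic ratio.
A goodness-of-fit test with 3 phenotype classes has df = 3 − 1 = 2.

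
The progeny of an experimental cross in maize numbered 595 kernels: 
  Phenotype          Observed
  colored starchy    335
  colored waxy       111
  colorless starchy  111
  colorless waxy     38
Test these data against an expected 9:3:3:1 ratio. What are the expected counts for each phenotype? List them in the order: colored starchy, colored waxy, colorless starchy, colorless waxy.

334.6875, 111.5625, 111.5625, 37.1875

Total ratio parts = 16. Expected numbers out of 595:
  colored starchy: 595 × 9/16 = 334.6875
  colored waxy: 595 × 3/16 = 111.5625
  colorless starchy: 595 × 3/16 = 111.5625
  colorless waxy: 595 × 1/16 = 37.1875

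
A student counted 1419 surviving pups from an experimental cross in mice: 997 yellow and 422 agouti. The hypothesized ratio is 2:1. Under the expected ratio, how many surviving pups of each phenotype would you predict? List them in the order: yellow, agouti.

Total ratio parts = 3. Expected numbers out of 1419:
  yellow: 1419 × 2/3 = 946
  agouti: 1419 × 1/3 = 473

946, 473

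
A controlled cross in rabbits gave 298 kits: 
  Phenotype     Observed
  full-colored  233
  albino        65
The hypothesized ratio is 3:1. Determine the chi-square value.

1.615

The 3:1 ratio has 4 parts, so with N = 298 the expected counts are:
  full-colored: 298 × 3/4 = 223.5
  albino: 298 × 1/4 = 74.5
χ² = Σ (O − E)² / E
  full-colored: (233 − 223.5)² / 223.5 = 0.4038
  albino: (65 − 74.5)² / 74.5 = 1.2114
χ² = 0.4038 + 1.2114 = 1.6152 ≈ 1.615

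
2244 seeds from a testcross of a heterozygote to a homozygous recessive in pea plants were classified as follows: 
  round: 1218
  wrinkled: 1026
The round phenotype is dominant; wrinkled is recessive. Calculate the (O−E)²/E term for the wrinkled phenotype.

A testcross of a heterozygote (Aa × aa) gives a 1:1 phenotypic ratio.
Total ratio parts = 2. Expected numbers out of 2244:
  round: 2244 × 1/2 = 1122
  wrinkled: 2244 × 1/2 = 1122
Contribution of wrinkled: (1026 − 1122)² / 1122 = 8.2139

8.214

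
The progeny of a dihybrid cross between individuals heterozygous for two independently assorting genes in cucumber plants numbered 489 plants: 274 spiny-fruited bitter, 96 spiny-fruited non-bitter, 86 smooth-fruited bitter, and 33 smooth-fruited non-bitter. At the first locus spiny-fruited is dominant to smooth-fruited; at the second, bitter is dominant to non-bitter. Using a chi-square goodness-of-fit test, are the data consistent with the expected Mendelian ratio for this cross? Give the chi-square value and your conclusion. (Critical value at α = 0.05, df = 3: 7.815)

0.754; consistent

A dihybrid F₂ with independent assortment and complete dominance at both loci gives a 9:3:3:1 phenotypic ratio.
Total ratio parts = 16. Expected numbers out of 489:
  spiny-fruited bitter: 489 × 9/16 = 275.0625
  spiny-fruited non-bitter: 489 × 3/16 = 91.6875
  smooth-fruited bitter: 489 × 3/16 = 91.6875
  smooth-fruited non-bitter: 489 × 1/16 = 30.5625
χ² = Σ (O − E)² / E
  spiny-fruited bitter: (274 − 275.0625)² / 275.0625 = 0.0041
  spiny-fruited non-bitter: (96 − 91.6875)² / 91.6875 = 0.2028
  smooth-fruited bitter: (86 − 91.6875)² / 91.6875 = 0.3528
  smooth-fruited non-bitter: (33 − 30.5625)² / 30.5625 = 0.1944
χ² = 0.0041 + 0.2028 + 0.3528 + 0.1944 = 0.7541 ≈ 0.754
Degrees of freedom = 4 − 1 = 3; critical value at α = 0.05 is 7.815.
Since 0.754 < 7.815, we fail to reject the null hypothesis — the data are consistent with the 9:3:3:1 ratio.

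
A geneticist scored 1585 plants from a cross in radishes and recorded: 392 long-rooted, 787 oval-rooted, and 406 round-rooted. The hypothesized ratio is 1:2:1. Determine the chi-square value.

0.324

Under the 1:2:1 hypothesis (Σ ratio = 4, N = 1585):
  long-rooted: 1585 × 1/4 = 396.25
  oval-rooted: 1585 × 2/4 = 792.5
  round-rooted: 1585 × 1/4 = 396.25
χ² = Σ (O − E)² / E
  long-rooted: (392 − 396.25)² / 396.25 = 0.0456
  oval-rooted: (787 − 792.5)² / 792.5 = 0.0382
  round-rooted: (406 − 396.25)² / 396.25 = 0.2399
χ² = 0.0456 + 0.0382 + 0.2399 = 0.3237 ≈ 0.324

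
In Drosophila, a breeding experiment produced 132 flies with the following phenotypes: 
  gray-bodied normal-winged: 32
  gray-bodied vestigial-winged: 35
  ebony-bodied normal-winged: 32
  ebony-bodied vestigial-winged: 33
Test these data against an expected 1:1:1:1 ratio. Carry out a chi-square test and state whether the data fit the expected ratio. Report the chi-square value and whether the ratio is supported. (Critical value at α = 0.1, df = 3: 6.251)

0.182; consistent

Total ratio parts = 4. Expected numbers out of 132:
  gray-bodied normal-winged: 132 × 1/4 = 33
  gray-bodied vestigial-winged: 132 × 1/4 = 33
  ebony-bodied normal-winged: 132 × 1/4 = 33
  ebony-bodied vestigial-winged: 132 × 1/4 = 33
χ² = Σ (O − E)² / E
  gray-bodied normal-winged: (32 − 33)² / 33 = 0.0303
  gray-bodied vestigial-winged: (35 − 33)² / 33 = 0.1212
  ebony-bodied normal-winged: (32 − 33)² / 33 = 0.0303
  ebony-bodied vestigial-winged: (33 − 33)² / 33 = 0.0000
χ² = 0.0303 + 0.1212 + 0.0303 + 0.0000 = 0.1818 ≈ 0.182
Degrees of freedom = 4 − 1 = 3; critical value at α = 0.1 is 6.251.
Since 0.182 < 6.251, we fail to reject the null hypothesis — the data are consistent with the 1:1:1:1 ratio.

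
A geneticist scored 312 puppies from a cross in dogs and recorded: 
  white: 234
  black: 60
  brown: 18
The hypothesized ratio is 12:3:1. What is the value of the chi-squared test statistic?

Expected counts for N = 312 under a 12:3:1 ratio (total parts = 16):
  white: 312 × 12/16 = 234
  black: 312 × 3/16 = 58.5
  brown: 312 × 1/16 = 19.5
χ² = Σ (O − E)² / E
  white: (234 − 234)² / 234 = 0.0000
  black: (60 − 58.5)² / 58.5 = 0.0385
  brown: (18 − 19.5)² / 19.5 = 0.1154
χ² = 0.0000 + 0.0385 + 0.1154 = 0.1539 ≈ 0.154

0.154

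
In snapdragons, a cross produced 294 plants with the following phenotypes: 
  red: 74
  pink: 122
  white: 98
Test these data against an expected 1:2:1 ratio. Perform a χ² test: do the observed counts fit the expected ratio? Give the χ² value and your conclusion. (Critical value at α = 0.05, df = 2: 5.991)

12.422; not consistent

Expected counts for N = 294 under a 1:2:1 ratio (total parts = 4):
  red: 294 × 1/4 = 73.5
  pink: 294 × 2/4 = 147
  white: 294 × 1/4 = 73.5
χ² = Σ (O − E)² / E
  red: (74 − 73.5)² / 73.5 = 0.0034
  pink: (122 − 147)² / 147 = 4.2517
  white: (98 − 73.5)² / 73.5 = 8.1667
χ² = 0.0034 + 4.2517 + 8.1667 = 12.4218 ≈ 12.422
Degrees of freedom = 3 − 1 = 2; critical value at α = 0.05 is 5.991.
Since 12.422 > 5.991, we reject the null hypothesis — the data do not fit the 1:2:1 ratio.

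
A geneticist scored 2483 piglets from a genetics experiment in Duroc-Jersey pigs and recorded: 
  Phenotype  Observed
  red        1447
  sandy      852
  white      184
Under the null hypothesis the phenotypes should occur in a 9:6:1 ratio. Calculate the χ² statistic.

13.886

Total ratio parts = 16. Expected numbers out of 2483:
  red: 2483 × 9/16 = 1396.6875
  sandy: 2483 × 6/16 = 931.125
  white: 2483 × 1/16 = 155.1875
χ² = Σ (O − E)² / E
  red: (1447 − 1396.6875)² / 1396.6875 = 1.8124
  sandy: (852 − 931.125)² / 931.125 = 6.7239
  white: (184 − 155.1875)² / 155.1875 = 5.3494
χ² = 1.8124 + 6.7239 + 5.3494 = 13.8857 ≈ 13.886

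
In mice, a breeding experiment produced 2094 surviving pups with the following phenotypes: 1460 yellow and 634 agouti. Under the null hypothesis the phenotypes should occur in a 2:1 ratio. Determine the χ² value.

Under the 2:1 hypothesis (Σ ratio = 3, N = 2094):
  yellow: 2094 × 2/3 = 1396
  agouti: 2094 × 1/3 = 698
χ² = Σ (O − E)² / E
  yellow: (1460 − 1396)² / 1396 = 2.9341
  agouti: (634 − 698)² / 698 = 5.8682
χ² = 2.9341 + 5.8682 = 8.8023 ≈ 8.802

8.802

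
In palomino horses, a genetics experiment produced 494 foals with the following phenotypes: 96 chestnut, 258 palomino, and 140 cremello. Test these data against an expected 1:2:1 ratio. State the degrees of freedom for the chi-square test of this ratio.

A goodness-of-fit test with 3 phenotype classes has df = 3 − 1 = 2.

2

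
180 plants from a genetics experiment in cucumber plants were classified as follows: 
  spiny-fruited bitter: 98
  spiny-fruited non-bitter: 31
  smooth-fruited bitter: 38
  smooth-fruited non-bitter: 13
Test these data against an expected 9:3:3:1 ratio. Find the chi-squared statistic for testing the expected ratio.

Under the 9:3:3:1 hypothesis (Σ ratio = 16, N = 180):
  spiny-fruited bitter: 180 × 9/16 = 101.25
  spiny-fruited non-bitter: 180 × 3/16 = 33.75
  smooth-fruited bitter: 180 × 3/16 = 33.75
  smooth-fruited non-bitter: 180 × 1/16 = 11.25
χ² = Σ (O − E)² / E
  spiny-fruited bitter: (98 − 101.25)² / 101.25 = 0.1043
  spiny-fruited non-bitter: (31 − 33.75)² / 33.75 = 0.2241
  smooth-fruited bitter: (38 − 33.75)² / 33.75 = 0.5352
  smooth-fruited non-bitter: (13 − 11.25)² / 11.25 = 0.2722
χ² = 0.1043 + 0.2241 + 0.5352 + 0.2722 = 1.1358 ≈ 1.136

1.136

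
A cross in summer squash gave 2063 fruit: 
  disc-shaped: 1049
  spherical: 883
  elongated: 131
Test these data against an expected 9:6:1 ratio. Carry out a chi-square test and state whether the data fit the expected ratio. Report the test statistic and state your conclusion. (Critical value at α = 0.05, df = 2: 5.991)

26.198; not consistent

The 9:6:1 ratio has 16 parts, so with N = 2063 the expected counts are:
  disc-shaped: 2063 × 9/16 = 1160.4375
  spherical: 2063 × 6/16 = 773.625
  elongated: 2063 × 1/16 = 128.9375
χ² = Σ (O − E)² / E
  disc-shaped: (1049 − 1160.4375)² / 1160.4375 = 10.7014
  spherical: (883 − 773.625)² / 773.625 = 15.4634
  elongated: (131 − 128.9375)² / 128.9375 = 0.0330
χ² = 10.7014 + 15.4634 + 0.0330 = 26.1978 ≈ 26.198
Degrees of freedom = 3 − 1 = 2; critical value at α = 0.05 is 5.991.
Since 26.198 > 5.991, we reject the null hypothesis — the data do not fit the 9:6:1 ratio.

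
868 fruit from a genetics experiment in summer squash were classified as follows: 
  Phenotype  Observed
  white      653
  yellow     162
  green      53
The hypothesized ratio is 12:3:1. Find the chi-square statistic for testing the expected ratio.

0.038

The 12:3:1 ratio has 16 parts, so with N = 868 the expected counts are:
  white: 868 × 12/16 = 651
  yellow: 868 × 3/16 = 162.75
  green: 868 × 1/16 = 54.25
χ² = Σ (O − E)² / E
  white: (653 − 651)² / 651 = 0.0061
  yellow: (162 − 162.75)² / 162.75 = 0.0035
  green: (53 − 54.25)² / 54.25 = 0.0288
χ² = 0.0061 + 0.0035 + 0.0288 = 0.0384 ≈ 0.038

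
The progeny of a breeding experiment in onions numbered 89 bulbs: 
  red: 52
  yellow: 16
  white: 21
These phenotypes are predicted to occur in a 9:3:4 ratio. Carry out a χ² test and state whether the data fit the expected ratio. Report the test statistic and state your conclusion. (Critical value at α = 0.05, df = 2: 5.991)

Total ratio parts = 16. Expected numbers out of 89:
  red: 89 × 9/16 = 50.0625
  yellow: 89 × 3/16 = 16.6875
  white: 89 × 4/16 = 22.25
χ² = Σ (O − E)² / E
  red: (52 − 50.0625)² / 50.0625 = 0.0750
  yellow: (16 − 16.6875)² / 16.6875 = 0.0283
  white: (21 − 22.25)² / 22.25 = 0.0702
χ² = 0.0750 + 0.0283 + 0.0702 = 0.1735 ≈ 0.174
Degrees of freedom = 3 − 1 = 2; critical value at α = 0.05 is 5.991.
Since 0.174 < 5.991, we fail to reject the null hypothesis — the data are consistent with the 9:3:4 ratio.

0.174; consistent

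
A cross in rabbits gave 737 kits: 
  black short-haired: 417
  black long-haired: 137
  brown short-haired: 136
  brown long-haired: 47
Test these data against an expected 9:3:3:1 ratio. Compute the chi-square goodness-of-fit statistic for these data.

0.078

Under the 9:3:3:1 hypothesis (Σ ratio = 16, N = 737):
  black short-haired: 737 × 9/16 = 414.5625
  black long-haired: 737 × 3/16 = 138.1875
  brown short-haired: 737 × 3/16 = 138.1875
  brown long-haired: 737 × 1/16 = 46.0625
χ² = Σ (O − E)² / E
  black short-haired: (417 − 414.5625)² / 414.5625 = 0.0143
  black long-haired: (137 − 138.1875)² / 138.1875 = 0.0102
  brown short-haired: (136 − 138.1875)² / 138.1875 = 0.0346
  brown long-haired: (47 − 46.0625)² / 46.0625 = 0.0191
χ² = 0.0143 + 0.0102 + 0.0346 + 0.0191 = 0.0782 ≈ 0.078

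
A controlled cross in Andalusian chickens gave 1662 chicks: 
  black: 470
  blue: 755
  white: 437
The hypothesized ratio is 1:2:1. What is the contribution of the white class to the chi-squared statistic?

Under the 1:2:1 hypothesis (Σ ratio = 4, N = 1662):
  black: 1662 × 1/4 = 415.5
  blue: 1662 × 2/4 = 831
  white: 1662 × 1/4 = 415.5
Contribution of white: (437 − 415.5)² / 415.5 = 1.1125

1.113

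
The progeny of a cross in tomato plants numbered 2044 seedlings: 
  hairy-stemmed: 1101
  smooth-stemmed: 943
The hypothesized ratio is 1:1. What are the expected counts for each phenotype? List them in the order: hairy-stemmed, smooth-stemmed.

Under the 1:1 hypothesis (Σ ratio = 2, N = 2044):
  hairy-stemmed: 2044 × 1/2 = 1022
  smooth-stemmed: 2044 × 1/2 = 1022

1022, 1022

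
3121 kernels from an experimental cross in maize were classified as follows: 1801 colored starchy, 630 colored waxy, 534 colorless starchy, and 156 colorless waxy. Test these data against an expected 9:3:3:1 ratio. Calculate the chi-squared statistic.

16.908

Total ratio parts = 16. Expected numbers out of 3121:
  colored starchy: 3121 × 9/16 = 1755.5625
  colored waxy: 3121 × 3/16 = 585.1875
  colorless starchy: 3121 × 3/16 = 585.1875
  colorless waxy: 3121 × 1/16 = 195.0625
χ² = Σ (O − E)² / E
  colored starchy: (1801 − 1755.5625)² / 1755.5625 = 1.1760
  colored waxy: (630 − 585.1875)² / 585.1875 = 3.4317
  colorless starchy: (534 − 585.1875)² / 585.1875 = 4.4775
  colorless waxy: (156 − 195.0625)² / 195.0625 = 7.8225
χ² = 1.1760 + 3.4317 + 4.4775 + 7.8225 = 16.9077 ≈ 16.908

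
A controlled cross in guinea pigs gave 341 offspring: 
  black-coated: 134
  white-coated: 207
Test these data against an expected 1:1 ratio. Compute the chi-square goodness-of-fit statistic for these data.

The 1:1 ratio has 2 parts, so with N = 341 the expected counts are:
  black-coated: 341 × 1/2 = 170.5
  white-coated: 341 × 1/2 = 170.5
χ² = Σ (O − E)² / E
  black-coated: (134 − 170.5)² / 170.5 = 7.8138
  white-coated: (207 − 170.5)² / 170.5 = 7.8138
χ² = 7.8138 + 7.8138 = 15.6276 ≈ 15.628

15.628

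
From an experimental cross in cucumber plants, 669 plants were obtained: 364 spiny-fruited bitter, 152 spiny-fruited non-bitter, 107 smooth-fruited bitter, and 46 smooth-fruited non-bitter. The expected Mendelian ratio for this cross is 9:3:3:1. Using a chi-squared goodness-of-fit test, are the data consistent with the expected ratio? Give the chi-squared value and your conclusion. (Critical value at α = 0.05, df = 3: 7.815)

9.157; not consistent

Expected counts for N = 669 under a 9:3:3:1 ratio (total parts = 16):
  spiny-fruited bitter: 669 × 9/16 = 376.3125
  spiny-fruited non-bitter: 669 × 3/16 = 125.4375
  smooth-fruited bitter: 669 × 3/16 = 125.4375
  smooth-fruited non-bitter: 669 × 1/16 = 41.8125
χ² = Σ (O − E)² / E
  spiny-fruited bitter: (364 − 376.3125)² / 376.3125 = 0.4029
  spiny-fruited non-bitter: (152 − 125.4375)² / 125.4375 = 5.6248
  smooth-fruited bitter: (107 − 125.4375)² / 125.4375 = 2.7100
  smooth-fruited non-bitter: (46 − 41.8125)² / 41.8125 = 0.4194
χ² = 0.4029 + 5.6248 + 2.7100 + 0.4194 = 9.1571 ≈ 9.157
Degrees of freedom = 4 − 1 = 3; critical value at α = 0.05 is 7.815.
Since 9.157 > 7.815, we reject the null hypothesis — the data do not fit the 9:3:3:1 ratio.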